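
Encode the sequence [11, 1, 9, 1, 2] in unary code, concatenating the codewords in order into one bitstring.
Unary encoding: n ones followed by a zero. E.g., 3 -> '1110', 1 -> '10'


Encode each number as n ones followed by a terminating 0:
  11 -> 111111111110 (12 bits)
  1 -> 10 (2 bits)
  9 -> 1111111110 (10 bits)
  1 -> 10 (2 bits)
  2 -> 110 (3 bits)
Total length = 12 + 2 + 10 + 2 + 3 = 29 bits.

Unary([11, 1, 9, 1, 2]) = 11111111111010111111111010110 (29 bits)


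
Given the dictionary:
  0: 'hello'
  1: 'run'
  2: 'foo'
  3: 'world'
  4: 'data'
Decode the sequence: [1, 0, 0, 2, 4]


Look up each index in the dictionary:
  1 -> 'run'
  0 -> 'hello'
  0 -> 'hello'
  2 -> 'foo'
  4 -> 'data'

Decoded: "run hello hello foo data"


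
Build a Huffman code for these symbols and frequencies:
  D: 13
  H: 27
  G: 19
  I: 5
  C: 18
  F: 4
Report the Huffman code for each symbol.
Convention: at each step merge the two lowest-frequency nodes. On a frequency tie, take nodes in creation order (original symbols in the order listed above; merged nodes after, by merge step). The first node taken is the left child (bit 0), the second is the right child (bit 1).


Huffman tree construction:
Step 1: Merge F(4) + I(5) = 9
Step 2: Merge (F+I)(9) + D(13) = 22
Step 3: Merge C(18) + G(19) = 37
Step 4: Merge ((F+I)+D)(22) + H(27) = 49
Step 5: Merge (C+G)(37) + (((F+I)+D)+H)(49) = 86
Read each symbol's code off the tree from the root (left child = 0, right child = 1).

Codes:
  D: 101 (length 3)
  H: 11 (length 2)
  G: 01 (length 2)
  I: 1001 (length 4)
  C: 00 (length 2)
  F: 1000 (length 4)
Average code length: 203/86 = 2.3605 bits/symbol


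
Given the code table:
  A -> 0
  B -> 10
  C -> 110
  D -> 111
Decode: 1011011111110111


Decoding:
10 -> B
110 -> C
111 -> D
111 -> D
10 -> B
111 -> D


Result: BCDDBD


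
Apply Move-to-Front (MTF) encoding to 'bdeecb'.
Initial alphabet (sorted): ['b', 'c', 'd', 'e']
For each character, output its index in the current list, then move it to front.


MTF encoding:
'b': index 0 in ['b', 'c', 'd', 'e'] -> ['b', 'c', 'd', 'e']
'd': index 2 in ['b', 'c', 'd', 'e'] -> ['d', 'b', 'c', 'e']
'e': index 3 in ['d', 'b', 'c', 'e'] -> ['e', 'd', 'b', 'c']
'e': index 0 in ['e', 'd', 'b', 'c'] -> ['e', 'd', 'b', 'c']
'c': index 3 in ['e', 'd', 'b', 'c'] -> ['c', 'e', 'd', 'b']
'b': index 3 in ['c', 'e', 'd', 'b'] -> ['b', 'c', 'e', 'd']


Output: [0, 2, 3, 0, 3, 3]


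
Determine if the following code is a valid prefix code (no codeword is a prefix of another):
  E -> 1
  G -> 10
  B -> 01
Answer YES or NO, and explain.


Checking each pair (does one codeword prefix another?):
  E='1' vs G='10': prefix -- VIOLATION

NO -- this is NOT a valid prefix code. E (1) is a prefix of G (10).


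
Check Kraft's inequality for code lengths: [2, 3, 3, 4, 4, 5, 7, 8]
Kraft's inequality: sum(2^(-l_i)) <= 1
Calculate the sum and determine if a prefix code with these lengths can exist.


Sum = 2^(-2) + 2^(-3) + 2^(-3) + 2^(-4) + 2^(-4) + 2^(-5) + 2^(-7) + 2^(-8)
    = 0.25 + 0.125 + 0.125 + 0.0625 + 0.0625 + 0.03125 + 0.0078125 + 0.00390625
    = 171/256 = 0.66796875
Since 0.66796875 <= 1, Kraft's inequality IS satisfied.
A prefix code with these lengths CAN exist.

Kraft sum = 0.66796875. Satisfied.


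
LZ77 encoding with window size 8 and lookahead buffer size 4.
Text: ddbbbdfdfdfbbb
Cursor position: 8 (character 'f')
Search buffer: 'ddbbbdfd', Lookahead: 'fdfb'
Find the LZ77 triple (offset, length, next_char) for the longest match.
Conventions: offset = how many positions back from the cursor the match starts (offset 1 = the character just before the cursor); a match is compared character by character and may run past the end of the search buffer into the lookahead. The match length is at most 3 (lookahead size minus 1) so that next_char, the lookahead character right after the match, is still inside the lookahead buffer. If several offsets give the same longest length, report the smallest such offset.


Try each offset into the search buffer:
  offset=1 (pos 7, char 'd'): match length 0
  offset=2 (pos 6, char 'f'): match length 3
  offset=3 (pos 5, char 'd'): match length 0
  offset=4 (pos 4, char 'b'): match length 0
  offset=5 (pos 3, char 'b'): match length 0
  offset=6 (pos 2, char 'b'): match length 0
  offset=7 (pos 1, char 'd'): match length 0
  offset=8 (pos 0, char 'd'): match length 0
Longest match has length 3 at offset 2.
next_char = character at position 8 + 3 = 11 -> 'b'

Best match: offset=2, length=3 (matching 'fdf' starting at position 6)
LZ77 triple: (2, 3, 'b')


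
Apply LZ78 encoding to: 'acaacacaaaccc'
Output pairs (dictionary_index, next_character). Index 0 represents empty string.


LZ78 encoding steps:
Dictionary: {0: ''}
Step 1: w='' (idx 0), next='a' -> output (0, 'a'), add 'a' as idx 1
Step 2: w='' (idx 0), next='c' -> output (0, 'c'), add 'c' as idx 2
Step 3: w='a' (idx 1), next='a' -> output (1, 'a'), add 'aa' as idx 3
Step 4: w='c' (idx 2), next='a' -> output (2, 'a'), add 'ca' as idx 4
Step 5: w='ca' (idx 4), next='a' -> output (4, 'a'), add 'caa' as idx 5
Step 6: w='a' (idx 1), next='c' -> output (1, 'c'), add 'ac' as idx 6
Step 7: w='c' (idx 2), next='c' -> output (2, 'c'), add 'cc' as idx 7


Encoded: [(0, 'a'), (0, 'c'), (1, 'a'), (2, 'a'), (4, 'a'), (1, 'c'), (2, 'c')]


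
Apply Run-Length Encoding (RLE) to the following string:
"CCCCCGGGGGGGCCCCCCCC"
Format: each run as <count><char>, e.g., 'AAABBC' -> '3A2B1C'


Scanning runs left to right:
  i=0: run of 'C' x 5 -> '5C'
  i=5: run of 'G' x 7 -> '7G'
  i=12: run of 'C' x 8 -> '8C'

RLE = 5C7G8C


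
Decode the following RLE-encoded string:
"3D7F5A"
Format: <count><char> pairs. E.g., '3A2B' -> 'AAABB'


Expanding each <count><char> pair:
  3D -> 'DDD'
  7F -> 'FFFFFFF'
  5A -> 'AAAAA'

Decoded = DDDFFFFFFFAAAAA


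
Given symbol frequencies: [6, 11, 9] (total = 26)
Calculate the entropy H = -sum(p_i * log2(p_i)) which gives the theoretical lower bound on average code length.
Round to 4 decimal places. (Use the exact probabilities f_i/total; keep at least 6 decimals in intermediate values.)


Per-symbol terms -p_i * log2(p_i) with p_i = f_i/26:
  p = 6/26 = 0.230769: log2(p) = -2.115477, -p*log2(p) = 0.488187
  p = 11/26 = 0.423077: log2(p) = -1.241008, -p*log2(p) = 0.525042
  p = 9/26 = 0.346154: log2(p) = -1.530515, -p*log2(p) = 0.529794
H = 0.488187 + 0.525042 + 0.529794 = 1.543023

H = 1.543 bits/symbol


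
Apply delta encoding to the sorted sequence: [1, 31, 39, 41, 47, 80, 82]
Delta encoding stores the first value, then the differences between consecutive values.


First value: 1
Deltas:
  31 - 1 = 30
  39 - 31 = 8
  41 - 39 = 2
  47 - 41 = 6
  80 - 47 = 33
  82 - 80 = 2


Delta encoded: [1, 30, 8, 2, 6, 33, 2]


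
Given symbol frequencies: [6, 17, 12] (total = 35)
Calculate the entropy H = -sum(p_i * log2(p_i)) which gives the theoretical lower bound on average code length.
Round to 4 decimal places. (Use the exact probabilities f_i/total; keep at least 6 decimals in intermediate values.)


Per-symbol terms -p_i * log2(p_i) with p_i = f_i/35:
  p = 6/35 = 0.171429: log2(p) = -2.544321, -p*log2(p) = 0.436169
  p = 17/35 = 0.485714: log2(p) = -1.041820, -p*log2(p) = 0.506027
  p = 12/35 = 0.342857: log2(p) = -1.544321, -p*log2(p) = 0.529481
H = 0.436169 + 0.506027 + 0.529481 = 1.471677

H = 1.4717 bits/symbol


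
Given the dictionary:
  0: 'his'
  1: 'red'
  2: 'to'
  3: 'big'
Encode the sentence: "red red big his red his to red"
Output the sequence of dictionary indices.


Look up each word in the dictionary:
  'red' -> 1
  'red' -> 1
  'big' -> 3
  'his' -> 0
  'red' -> 1
  'his' -> 0
  'to' -> 2
  'red' -> 1

Encoded: [1, 1, 3, 0, 1, 0, 2, 1]


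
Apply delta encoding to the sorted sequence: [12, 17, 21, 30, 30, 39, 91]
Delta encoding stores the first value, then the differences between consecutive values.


First value: 12
Deltas:
  17 - 12 = 5
  21 - 17 = 4
  30 - 21 = 9
  30 - 30 = 0
  39 - 30 = 9
  91 - 39 = 52


Delta encoded: [12, 5, 4, 9, 0, 9, 52]


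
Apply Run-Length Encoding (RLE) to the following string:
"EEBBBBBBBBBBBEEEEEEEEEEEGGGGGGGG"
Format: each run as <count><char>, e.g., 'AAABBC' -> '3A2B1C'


Scanning runs left to right:
  i=0: run of 'E' x 2 -> '2E'
  i=2: run of 'B' x 11 -> '11B'
  i=13: run of 'E' x 11 -> '11E'
  i=24: run of 'G' x 8 -> '8G'

RLE = 2E11B11E8G


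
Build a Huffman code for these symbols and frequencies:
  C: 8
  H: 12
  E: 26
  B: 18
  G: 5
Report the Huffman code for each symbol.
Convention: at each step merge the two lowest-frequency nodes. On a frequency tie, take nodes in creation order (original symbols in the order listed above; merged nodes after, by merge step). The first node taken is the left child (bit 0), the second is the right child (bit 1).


Huffman tree construction:
Step 1: Merge G(5) + C(8) = 13
Step 2: Merge H(12) + (G+C)(13) = 25
Step 3: Merge B(18) + (H+(G+C))(25) = 43
Step 4: Merge E(26) + (B+(H+(G+C)))(43) = 69
Read each symbol's code off the tree from the root (left child = 0, right child = 1).

Codes:
  C: 1111 (length 4)
  H: 110 (length 3)
  E: 0 (length 1)
  B: 10 (length 2)
  G: 1110 (length 4)
Average code length: 150/69 = 2.1739 bits/symbol


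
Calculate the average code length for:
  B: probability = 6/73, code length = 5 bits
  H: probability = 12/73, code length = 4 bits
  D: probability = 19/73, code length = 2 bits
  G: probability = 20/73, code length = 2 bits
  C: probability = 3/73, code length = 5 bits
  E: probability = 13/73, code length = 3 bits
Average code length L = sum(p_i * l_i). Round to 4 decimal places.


Weighted contributions p_i * l_i:
  B: (6/73) * 5 = 30/73
  H: (12/73) * 4 = 48/73
  D: (19/73) * 2 = 38/73
  G: (20/73) * 2 = 40/73
  C: (3/73) * 5 = 15/73
  E: (13/73) * 3 = 39/73
Sum = (30 + 48 + 38 + 40 + 15 + 39)/73 = 210/73

L = 210/73 = 2.8767 bits/symbol


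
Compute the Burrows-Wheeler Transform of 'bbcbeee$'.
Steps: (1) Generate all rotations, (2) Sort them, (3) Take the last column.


Rotations (sorted):
  0: $bbcbeee -> last char: e
  1: bbcbeee$ -> last char: $
  2: bcbeee$b -> last char: b
  3: beee$bbc -> last char: c
  4: cbeee$bb -> last char: b
  5: e$bbcbee -> last char: e
  6: ee$bbcbe -> last char: e
  7: eee$bbcb -> last char: b


BWT = e$bcbeeb


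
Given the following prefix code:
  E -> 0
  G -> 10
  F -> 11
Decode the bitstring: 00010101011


Decoding step by step:
Bits 0 -> E
Bits 0 -> E
Bits 0 -> E
Bits 10 -> G
Bits 10 -> G
Bits 10 -> G
Bits 11 -> F


Decoded message: EEEGGGF


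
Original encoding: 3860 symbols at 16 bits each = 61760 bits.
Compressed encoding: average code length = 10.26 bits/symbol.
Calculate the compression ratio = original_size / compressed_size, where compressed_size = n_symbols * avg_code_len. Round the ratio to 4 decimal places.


original_size = n_symbols * orig_bits = 3860 * 16 = 61760 bits
compressed_size = n_symbols * avg_code_len = 3860 * 10.26 = 39603.6 bits
ratio = original_size / compressed_size = 61760 / 39603.6 = 1.5595

Compression ratio = 1.5595


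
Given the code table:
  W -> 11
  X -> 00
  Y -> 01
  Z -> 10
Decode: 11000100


Decoding:
11 -> W
00 -> X
01 -> Y
00 -> X


Result: WXYX


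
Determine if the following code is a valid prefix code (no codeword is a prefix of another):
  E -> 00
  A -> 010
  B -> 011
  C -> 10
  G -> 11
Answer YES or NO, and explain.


Checking each pair (does one codeword prefix another?):
  E='00' vs A='010': no prefix
  E='00' vs B='011': no prefix
  E='00' vs C='10': no prefix
  E='00' vs G='11': no prefix
  A='010' vs E='00': no prefix
  A='010' vs B='011': no prefix
  A='010' vs C='10': no prefix
  A='010' vs G='11': no prefix
  B='011' vs E='00': no prefix
  B='011' vs A='010': no prefix
  B='011' vs C='10': no prefix
  B='011' vs G='11': no prefix
  C='10' vs E='00': no prefix
  C='10' vs A='010': no prefix
  C='10' vs B='011': no prefix
  C='10' vs G='11': no prefix
  G='11' vs E='00': no prefix
  G='11' vs A='010': no prefix
  G='11' vs B='011': no prefix
  G='11' vs C='10': no prefix
No violation found over all pairs.

YES -- this is a valid prefix code. No codeword is a prefix of any other codeword.


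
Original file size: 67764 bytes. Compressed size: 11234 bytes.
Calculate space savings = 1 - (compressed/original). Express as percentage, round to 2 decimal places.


ratio = compressed/original = 11234/67764 = 0.165781
savings = 1 - ratio = 1 - 0.165781 = 0.834219
as a percentage: 0.834219 * 100 = 83.42%

Space savings = 1 - 11234/67764 = 83.42%


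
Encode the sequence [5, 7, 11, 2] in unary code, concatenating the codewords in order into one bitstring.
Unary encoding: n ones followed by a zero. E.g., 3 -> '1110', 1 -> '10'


Encode each number as n ones followed by a terminating 0:
  5 -> 111110 (6 bits)
  7 -> 11111110 (8 bits)
  11 -> 111111111110 (12 bits)
  2 -> 110 (3 bits)
Total length = 6 + 8 + 12 + 3 = 29 bits.

Unary([5, 7, 11, 2]) = 11111011111110111111111110110 (29 bits)


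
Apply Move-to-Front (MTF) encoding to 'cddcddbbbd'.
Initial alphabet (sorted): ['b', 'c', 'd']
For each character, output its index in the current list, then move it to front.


MTF encoding:
'c': index 1 in ['b', 'c', 'd'] -> ['c', 'b', 'd']
'd': index 2 in ['c', 'b', 'd'] -> ['d', 'c', 'b']
'd': index 0 in ['d', 'c', 'b'] -> ['d', 'c', 'b']
'c': index 1 in ['d', 'c', 'b'] -> ['c', 'd', 'b']
'd': index 1 in ['c', 'd', 'b'] -> ['d', 'c', 'b']
'd': index 0 in ['d', 'c', 'b'] -> ['d', 'c', 'b']
'b': index 2 in ['d', 'c', 'b'] -> ['b', 'd', 'c']
'b': index 0 in ['b', 'd', 'c'] -> ['b', 'd', 'c']
'b': index 0 in ['b', 'd', 'c'] -> ['b', 'd', 'c']
'd': index 1 in ['b', 'd', 'c'] -> ['d', 'b', 'c']


Output: [1, 2, 0, 1, 1, 0, 2, 0, 0, 1]


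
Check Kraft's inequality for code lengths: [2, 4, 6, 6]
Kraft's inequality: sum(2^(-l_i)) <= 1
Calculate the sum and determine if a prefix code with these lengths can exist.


Sum = 2^(-2) + 2^(-4) + 2^(-6) + 2^(-6)
    = 0.25 + 0.0625 + 0.015625 + 0.015625
    = 22/64 = 0.34375
Since 0.34375 <= 1, Kraft's inequality IS satisfied.
A prefix code with these lengths CAN exist.

Kraft sum = 0.34375. Satisfied.


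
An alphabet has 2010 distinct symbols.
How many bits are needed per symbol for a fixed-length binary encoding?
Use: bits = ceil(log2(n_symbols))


log2(2010) = 10.973
Bracket: 2^10 = 1024 < 2010 <= 2^11 = 2048
So ceil(log2(2010)) = 11

bits = ceil(log2(2010)) = ceil(10.973) = 11 bits


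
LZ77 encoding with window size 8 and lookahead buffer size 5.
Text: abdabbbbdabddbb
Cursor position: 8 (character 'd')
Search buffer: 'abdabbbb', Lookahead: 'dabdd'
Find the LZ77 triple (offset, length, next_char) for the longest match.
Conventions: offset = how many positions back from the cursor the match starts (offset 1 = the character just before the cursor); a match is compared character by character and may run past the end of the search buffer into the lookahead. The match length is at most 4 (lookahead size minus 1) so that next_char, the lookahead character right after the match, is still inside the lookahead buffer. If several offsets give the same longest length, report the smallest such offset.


Try each offset into the search buffer:
  offset=1 (pos 7, char 'b'): match length 0
  offset=2 (pos 6, char 'b'): match length 0
  offset=3 (pos 5, char 'b'): match length 0
  offset=4 (pos 4, char 'b'): match length 0
  offset=5 (pos 3, char 'a'): match length 0
  offset=6 (pos 2, char 'd'): match length 3
  offset=7 (pos 1, char 'b'): match length 0
  offset=8 (pos 0, char 'a'): match length 0
Longest match has length 3 at offset 6.
next_char = character at position 8 + 3 = 11 -> 'd'

Best match: offset=6, length=3 (matching 'dab' starting at position 2)
LZ77 triple: (6, 3, 'd')


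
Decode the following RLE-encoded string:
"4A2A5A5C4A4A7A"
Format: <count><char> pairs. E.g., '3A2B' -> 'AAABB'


Expanding each <count><char> pair:
  4A -> 'AAAA'
  2A -> 'AA'
  5A -> 'AAAAA'
  5C -> 'CCCCC'
  4A -> 'AAAA'
  4A -> 'AAAA'
  7A -> 'AAAAAAA'

Decoded = AAAAAAAAAAACCCCCAAAAAAAAAAAAAAA


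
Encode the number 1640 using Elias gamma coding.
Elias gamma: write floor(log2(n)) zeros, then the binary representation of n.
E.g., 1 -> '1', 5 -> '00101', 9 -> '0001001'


num_bits = floor(log2(1640)) + 1 = 11
leading_zeros = num_bits - 1 = 10
binary(1640) = 11001101000

Elias gamma(1640) = '0000000000' + '11001101000' = 000000000011001101000 (21 bits)


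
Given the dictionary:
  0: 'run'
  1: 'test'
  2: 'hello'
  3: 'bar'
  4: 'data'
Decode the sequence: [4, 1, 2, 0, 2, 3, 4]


Look up each index in the dictionary:
  4 -> 'data'
  1 -> 'test'
  2 -> 'hello'
  0 -> 'run'
  2 -> 'hello'
  3 -> 'bar'
  4 -> 'data'

Decoded: "data test hello run hello bar data"


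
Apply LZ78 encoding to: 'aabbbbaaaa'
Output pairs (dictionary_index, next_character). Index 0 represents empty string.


LZ78 encoding steps:
Dictionary: {0: ''}
Step 1: w='' (idx 0), next='a' -> output (0, 'a'), add 'a' as idx 1
Step 2: w='a' (idx 1), next='b' -> output (1, 'b'), add 'ab' as idx 2
Step 3: w='' (idx 0), next='b' -> output (0, 'b'), add 'b' as idx 3
Step 4: w='b' (idx 3), next='b' -> output (3, 'b'), add 'bb' as idx 4
Step 5: w='a' (idx 1), next='a' -> output (1, 'a'), add 'aa' as idx 5
Step 6: w='aa' (idx 5), end of input -> output (5, '')


Encoded: [(0, 'a'), (1, 'b'), (0, 'b'), (3, 'b'), (1, 'a'), (5, '')]


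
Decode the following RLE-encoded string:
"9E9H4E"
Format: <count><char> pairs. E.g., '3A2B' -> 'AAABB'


Expanding each <count><char> pair:
  9E -> 'EEEEEEEEE'
  9H -> 'HHHHHHHHH'
  4E -> 'EEEE'

Decoded = EEEEEEEEEHHHHHHHHHEEEE


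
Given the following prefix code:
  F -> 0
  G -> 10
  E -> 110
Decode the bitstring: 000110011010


Decoding step by step:
Bits 0 -> F
Bits 0 -> F
Bits 0 -> F
Bits 110 -> E
Bits 0 -> F
Bits 110 -> E
Bits 10 -> G


Decoded message: FFFEFEG


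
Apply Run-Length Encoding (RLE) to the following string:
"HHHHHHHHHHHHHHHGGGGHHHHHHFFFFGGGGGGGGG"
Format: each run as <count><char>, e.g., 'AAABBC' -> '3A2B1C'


Scanning runs left to right:
  i=0: run of 'H' x 15 -> '15H'
  i=15: run of 'G' x 4 -> '4G'
  i=19: run of 'H' x 6 -> '6H'
  i=25: run of 'F' x 4 -> '4F'
  i=29: run of 'G' x 9 -> '9G'

RLE = 15H4G6H4F9G


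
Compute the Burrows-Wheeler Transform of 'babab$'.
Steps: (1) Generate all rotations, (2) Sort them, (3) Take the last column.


Rotations (sorted):
  0: $babab -> last char: b
  1: ab$bab -> last char: b
  2: abab$b -> last char: b
  3: b$baba -> last char: a
  4: bab$ba -> last char: a
  5: babab$ -> last char: $


BWT = bbbaa$


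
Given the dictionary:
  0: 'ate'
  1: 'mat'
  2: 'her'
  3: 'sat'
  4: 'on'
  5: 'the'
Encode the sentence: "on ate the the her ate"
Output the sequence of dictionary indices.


Look up each word in the dictionary:
  'on' -> 4
  'ate' -> 0
  'the' -> 5
  'the' -> 5
  'her' -> 2
  'ate' -> 0

Encoded: [4, 0, 5, 5, 2, 0]


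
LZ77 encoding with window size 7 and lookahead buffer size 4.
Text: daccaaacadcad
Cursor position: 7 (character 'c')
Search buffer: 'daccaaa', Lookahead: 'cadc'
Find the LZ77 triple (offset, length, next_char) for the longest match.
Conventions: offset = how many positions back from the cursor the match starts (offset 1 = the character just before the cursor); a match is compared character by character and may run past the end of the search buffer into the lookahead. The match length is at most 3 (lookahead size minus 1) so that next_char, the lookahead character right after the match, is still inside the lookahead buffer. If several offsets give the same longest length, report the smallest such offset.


Try each offset into the search buffer:
  offset=1 (pos 6, char 'a'): match length 0
  offset=2 (pos 5, char 'a'): match length 0
  offset=3 (pos 4, char 'a'): match length 0
  offset=4 (pos 3, char 'c'): match length 2
  offset=5 (pos 2, char 'c'): match length 1
  offset=6 (pos 1, char 'a'): match length 0
  offset=7 (pos 0, char 'd'): match length 0
Longest match has length 2 at offset 4.
next_char = character at position 7 + 2 = 9 -> 'd'

Best match: offset=4, length=2 (matching 'ca' starting at position 3)
LZ77 triple: (4, 2, 'd')


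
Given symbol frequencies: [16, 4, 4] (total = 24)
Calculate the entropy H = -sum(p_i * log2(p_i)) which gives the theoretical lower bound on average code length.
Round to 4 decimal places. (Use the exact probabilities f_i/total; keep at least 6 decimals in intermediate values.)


Per-symbol terms -p_i * log2(p_i) with p_i = f_i/24:
  p = 16/24 = 0.666667: log2(p) = -0.584963, -p*log2(p) = 0.389975
  p = 4/24 = 0.166667: log2(p) = -2.584963, -p*log2(p) = 0.430827
  p = 4/24 = 0.166667: log2(p) = -2.584963, -p*log2(p) = 0.430827
H = 0.389975 + 0.430827 + 0.430827 = 1.251629

H = 1.2516 bits/symbol


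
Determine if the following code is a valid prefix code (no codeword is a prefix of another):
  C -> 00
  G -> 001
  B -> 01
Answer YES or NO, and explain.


Checking each pair (does one codeword prefix another?):
  C='00' vs G='001': prefix -- VIOLATION

NO -- this is NOT a valid prefix code. C (00) is a prefix of G (001).


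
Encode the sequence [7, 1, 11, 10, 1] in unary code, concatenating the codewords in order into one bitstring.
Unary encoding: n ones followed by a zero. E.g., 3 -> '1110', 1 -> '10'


Encode each number as n ones followed by a terminating 0:
  7 -> 11111110 (8 bits)
  1 -> 10 (2 bits)
  11 -> 111111111110 (12 bits)
  10 -> 11111111110 (11 bits)
  1 -> 10 (2 bits)
Total length = 8 + 2 + 12 + 11 + 2 = 35 bits.

Unary([7, 1, 11, 10, 1]) = 11111110101111111111101111111111010 (35 bits)


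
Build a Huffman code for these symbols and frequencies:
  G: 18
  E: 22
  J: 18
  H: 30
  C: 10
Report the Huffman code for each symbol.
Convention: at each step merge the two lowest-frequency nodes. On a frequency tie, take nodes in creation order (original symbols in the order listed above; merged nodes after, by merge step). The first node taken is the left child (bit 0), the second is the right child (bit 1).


Huffman tree construction:
Step 1: Merge C(10) + G(18) = 28
Step 2: Merge J(18) + E(22) = 40
Step 3: Merge (C+G)(28) + H(30) = 58
Step 4: Merge (J+E)(40) + ((C+G)+H)(58) = 98
Read each symbol's code off the tree from the root (left child = 0, right child = 1).

Codes:
  G: 101 (length 3)
  E: 01 (length 2)
  J: 00 (length 2)
  H: 11 (length 2)
  C: 100 (length 3)
Average code length: 224/98 = 2.2857 bits/symbol


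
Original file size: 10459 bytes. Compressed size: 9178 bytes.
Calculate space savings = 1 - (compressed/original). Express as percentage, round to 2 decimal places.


ratio = compressed/original = 9178/10459 = 0.877522
savings = 1 - ratio = 1 - 0.877522 = 0.122478
as a percentage: 0.122478 * 100 = 12.25%

Space savings = 1 - 9178/10459 = 12.25%


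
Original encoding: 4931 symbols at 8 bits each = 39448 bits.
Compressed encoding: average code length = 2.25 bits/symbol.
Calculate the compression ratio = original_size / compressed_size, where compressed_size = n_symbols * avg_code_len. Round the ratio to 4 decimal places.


original_size = n_symbols * orig_bits = 4931 * 8 = 39448 bits
compressed_size = n_symbols * avg_code_len = 4931 * 2.25 = 11094.75 bits
ratio = original_size / compressed_size = 39448 / 11094.75 = 3.5556

Compression ratio = 3.5556


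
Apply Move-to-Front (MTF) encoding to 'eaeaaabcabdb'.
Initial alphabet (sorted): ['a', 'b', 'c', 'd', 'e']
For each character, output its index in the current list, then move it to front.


MTF encoding:
'e': index 4 in ['a', 'b', 'c', 'd', 'e'] -> ['e', 'a', 'b', 'c', 'd']
'a': index 1 in ['e', 'a', 'b', 'c', 'd'] -> ['a', 'e', 'b', 'c', 'd']
'e': index 1 in ['a', 'e', 'b', 'c', 'd'] -> ['e', 'a', 'b', 'c', 'd']
'a': index 1 in ['e', 'a', 'b', 'c', 'd'] -> ['a', 'e', 'b', 'c', 'd']
'a': index 0 in ['a', 'e', 'b', 'c', 'd'] -> ['a', 'e', 'b', 'c', 'd']
'a': index 0 in ['a', 'e', 'b', 'c', 'd'] -> ['a', 'e', 'b', 'c', 'd']
'b': index 2 in ['a', 'e', 'b', 'c', 'd'] -> ['b', 'a', 'e', 'c', 'd']
'c': index 3 in ['b', 'a', 'e', 'c', 'd'] -> ['c', 'b', 'a', 'e', 'd']
'a': index 2 in ['c', 'b', 'a', 'e', 'd'] -> ['a', 'c', 'b', 'e', 'd']
'b': index 2 in ['a', 'c', 'b', 'e', 'd'] -> ['b', 'a', 'c', 'e', 'd']
'd': index 4 in ['b', 'a', 'c', 'e', 'd'] -> ['d', 'b', 'a', 'c', 'e']
'b': index 1 in ['d', 'b', 'a', 'c', 'e'] -> ['b', 'd', 'a', 'c', 'e']


Output: [4, 1, 1, 1, 0, 0, 2, 3, 2, 2, 4, 1]


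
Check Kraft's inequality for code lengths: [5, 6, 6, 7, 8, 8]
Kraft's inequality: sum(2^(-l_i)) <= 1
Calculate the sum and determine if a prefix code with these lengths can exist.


Sum = 2^(-5) + 2^(-6) + 2^(-6) + 2^(-7) + 2^(-8) + 2^(-8)
    = 0.03125 + 0.015625 + 0.015625 + 0.0078125 + 0.00390625 + 0.00390625
    = 20/256 = 0.078125
Since 0.078125 <= 1, Kraft's inequality IS satisfied.
A prefix code with these lengths CAN exist.

Kraft sum = 0.078125. Satisfied.


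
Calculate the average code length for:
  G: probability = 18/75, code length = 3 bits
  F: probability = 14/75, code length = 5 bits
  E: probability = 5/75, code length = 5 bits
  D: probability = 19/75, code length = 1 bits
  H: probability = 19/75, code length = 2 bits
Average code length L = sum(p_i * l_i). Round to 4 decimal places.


Weighted contributions p_i * l_i:
  G: (18/75) * 3 = 54/75
  F: (14/75) * 5 = 70/75
  E: (5/75) * 5 = 25/75
  D: (19/75) * 1 = 19/75
  H: (19/75) * 2 = 38/75
Sum = (54 + 70 + 25 + 19 + 38)/75 = 206/75

L = 206/75 = 2.7467 bits/symbol


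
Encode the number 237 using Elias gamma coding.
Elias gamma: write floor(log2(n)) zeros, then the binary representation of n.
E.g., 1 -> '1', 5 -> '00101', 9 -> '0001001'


num_bits = floor(log2(237)) + 1 = 8
leading_zeros = num_bits - 1 = 7
binary(237) = 11101101

Elias gamma(237) = '0000000' + '11101101' = 000000011101101 (15 bits)


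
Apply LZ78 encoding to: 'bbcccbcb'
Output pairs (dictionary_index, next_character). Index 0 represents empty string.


LZ78 encoding steps:
Dictionary: {0: ''}
Step 1: w='' (idx 0), next='b' -> output (0, 'b'), add 'b' as idx 1
Step 2: w='b' (idx 1), next='c' -> output (1, 'c'), add 'bc' as idx 2
Step 3: w='' (idx 0), next='c' -> output (0, 'c'), add 'c' as idx 3
Step 4: w='c' (idx 3), next='b' -> output (3, 'b'), add 'cb' as idx 4
Step 5: w='cb' (idx 4), end of input -> output (4, '')


Encoded: [(0, 'b'), (1, 'c'), (0, 'c'), (3, 'b'), (4, '')]


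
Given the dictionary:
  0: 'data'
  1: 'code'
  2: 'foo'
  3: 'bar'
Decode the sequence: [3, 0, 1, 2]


Look up each index in the dictionary:
  3 -> 'bar'
  0 -> 'data'
  1 -> 'code'
  2 -> 'foo'

Decoded: "bar data code foo"


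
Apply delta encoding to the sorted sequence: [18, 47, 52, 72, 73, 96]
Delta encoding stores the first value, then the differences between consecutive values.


First value: 18
Deltas:
  47 - 18 = 29
  52 - 47 = 5
  72 - 52 = 20
  73 - 72 = 1
  96 - 73 = 23


Delta encoded: [18, 29, 5, 20, 1, 23]


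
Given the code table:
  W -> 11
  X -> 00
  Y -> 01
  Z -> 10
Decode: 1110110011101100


Decoding:
11 -> W
10 -> Z
11 -> W
00 -> X
11 -> W
10 -> Z
11 -> W
00 -> X


Result: WZWXWZWX


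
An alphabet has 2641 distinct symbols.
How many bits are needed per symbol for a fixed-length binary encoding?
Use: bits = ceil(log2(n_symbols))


log2(2641) = 11.3669
Bracket: 2^11 = 2048 < 2641 <= 2^12 = 4096
So ceil(log2(2641)) = 12

bits = ceil(log2(2641)) = ceil(11.3669) = 12 bits


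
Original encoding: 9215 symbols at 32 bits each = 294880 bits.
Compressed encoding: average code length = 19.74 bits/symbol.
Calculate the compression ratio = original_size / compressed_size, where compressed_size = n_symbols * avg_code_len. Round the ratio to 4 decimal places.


original_size = n_symbols * orig_bits = 9215 * 32 = 294880 bits
compressed_size = n_symbols * avg_code_len = 9215 * 19.74 = 181904.1 bits
ratio = original_size / compressed_size = 294880 / 181904.1 = 1.6211

Compression ratio = 1.6211


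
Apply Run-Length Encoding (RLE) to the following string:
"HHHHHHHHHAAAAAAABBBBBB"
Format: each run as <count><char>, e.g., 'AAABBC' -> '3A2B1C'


Scanning runs left to right:
  i=0: run of 'H' x 9 -> '9H'
  i=9: run of 'A' x 7 -> '7A'
  i=16: run of 'B' x 6 -> '6B'

RLE = 9H7A6B


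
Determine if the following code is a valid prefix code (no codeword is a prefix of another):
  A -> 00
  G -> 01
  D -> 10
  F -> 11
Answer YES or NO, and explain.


Checking each pair (does one codeword prefix another?):
  A='00' vs G='01': no prefix
  A='00' vs D='10': no prefix
  A='00' vs F='11': no prefix
  G='01' vs A='00': no prefix
  G='01' vs D='10': no prefix
  G='01' vs F='11': no prefix
  D='10' vs A='00': no prefix
  D='10' vs G='01': no prefix
  D='10' vs F='11': no prefix
  F='11' vs A='00': no prefix
  F='11' vs G='01': no prefix
  F='11' vs D='10': no prefix
No violation found over all pairs.

YES -- this is a valid prefix code. No codeword is a prefix of any other codeword.


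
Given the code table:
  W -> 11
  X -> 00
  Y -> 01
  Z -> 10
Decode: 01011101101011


Decoding:
01 -> Y
01 -> Y
11 -> W
01 -> Y
10 -> Z
10 -> Z
11 -> W


Result: YYWYZZW


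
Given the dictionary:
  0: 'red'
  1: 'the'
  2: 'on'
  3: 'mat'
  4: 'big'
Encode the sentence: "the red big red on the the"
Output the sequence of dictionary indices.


Look up each word in the dictionary:
  'the' -> 1
  'red' -> 0
  'big' -> 4
  'red' -> 0
  'on' -> 2
  'the' -> 1
  'the' -> 1

Encoded: [1, 0, 4, 0, 2, 1, 1]


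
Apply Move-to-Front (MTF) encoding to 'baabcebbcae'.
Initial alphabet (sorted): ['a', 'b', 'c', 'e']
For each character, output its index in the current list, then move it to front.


MTF encoding:
'b': index 1 in ['a', 'b', 'c', 'e'] -> ['b', 'a', 'c', 'e']
'a': index 1 in ['b', 'a', 'c', 'e'] -> ['a', 'b', 'c', 'e']
'a': index 0 in ['a', 'b', 'c', 'e'] -> ['a', 'b', 'c', 'e']
'b': index 1 in ['a', 'b', 'c', 'e'] -> ['b', 'a', 'c', 'e']
'c': index 2 in ['b', 'a', 'c', 'e'] -> ['c', 'b', 'a', 'e']
'e': index 3 in ['c', 'b', 'a', 'e'] -> ['e', 'c', 'b', 'a']
'b': index 2 in ['e', 'c', 'b', 'a'] -> ['b', 'e', 'c', 'a']
'b': index 0 in ['b', 'e', 'c', 'a'] -> ['b', 'e', 'c', 'a']
'c': index 2 in ['b', 'e', 'c', 'a'] -> ['c', 'b', 'e', 'a']
'a': index 3 in ['c', 'b', 'e', 'a'] -> ['a', 'c', 'b', 'e']
'e': index 3 in ['a', 'c', 'b', 'e'] -> ['e', 'a', 'c', 'b']


Output: [1, 1, 0, 1, 2, 3, 2, 0, 2, 3, 3]


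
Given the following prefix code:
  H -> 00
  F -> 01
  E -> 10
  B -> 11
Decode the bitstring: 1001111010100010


Decoding step by step:
Bits 10 -> E
Bits 01 -> F
Bits 11 -> B
Bits 10 -> E
Bits 10 -> E
Bits 10 -> E
Bits 00 -> H
Bits 10 -> E


Decoded message: EFBEEEHE


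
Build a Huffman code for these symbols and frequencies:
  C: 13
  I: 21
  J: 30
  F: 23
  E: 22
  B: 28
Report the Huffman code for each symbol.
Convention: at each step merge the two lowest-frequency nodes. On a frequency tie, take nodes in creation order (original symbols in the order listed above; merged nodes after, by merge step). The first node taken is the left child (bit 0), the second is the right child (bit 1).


Huffman tree construction:
Step 1: Merge C(13) + I(21) = 34
Step 2: Merge E(22) + F(23) = 45
Step 3: Merge B(28) + J(30) = 58
Step 4: Merge (C+I)(34) + (E+F)(45) = 79
Step 5: Merge (B+J)(58) + ((C+I)+(E+F))(79) = 137
Read each symbol's code off the tree from the root (left child = 0, right child = 1).

Codes:
  C: 100 (length 3)
  I: 101 (length 3)
  J: 01 (length 2)
  F: 111 (length 3)
  E: 110 (length 3)
  B: 00 (length 2)
Average code length: 353/137 = 2.5766 bits/symbol


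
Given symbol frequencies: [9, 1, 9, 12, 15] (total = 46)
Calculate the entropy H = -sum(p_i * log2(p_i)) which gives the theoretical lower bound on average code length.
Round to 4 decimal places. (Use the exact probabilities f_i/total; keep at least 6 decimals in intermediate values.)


Per-symbol terms -p_i * log2(p_i) with p_i = f_i/46:
  p = 9/46 = 0.195652: log2(p) = -2.353637, -p*log2(p) = 0.460494
  p = 1/46 = 0.021739: log2(p) = -5.523562, -p*log2(p) = 0.120077
  p = 9/46 = 0.195652: log2(p) = -2.353637, -p*log2(p) = 0.460494
  p = 12/46 = 0.260870: log2(p) = -1.938599, -p*log2(p) = 0.505722
  p = 15/46 = 0.326087: log2(p) = -1.616671, -p*log2(p) = 0.527175
H = 0.460494 + 0.120077 + 0.460494 + 0.505722 + 0.527175 = 2.073962

H = 2.074 bits/symbol


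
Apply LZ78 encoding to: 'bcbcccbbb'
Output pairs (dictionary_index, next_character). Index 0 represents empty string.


LZ78 encoding steps:
Dictionary: {0: ''}
Step 1: w='' (idx 0), next='b' -> output (0, 'b'), add 'b' as idx 1
Step 2: w='' (idx 0), next='c' -> output (0, 'c'), add 'c' as idx 2
Step 3: w='b' (idx 1), next='c' -> output (1, 'c'), add 'bc' as idx 3
Step 4: w='c' (idx 2), next='c' -> output (2, 'c'), add 'cc' as idx 4
Step 5: w='b' (idx 1), next='b' -> output (1, 'b'), add 'bb' as idx 5
Step 6: w='b' (idx 1), end of input -> output (1, '')


Encoded: [(0, 'b'), (0, 'c'), (1, 'c'), (2, 'c'), (1, 'b'), (1, '')]


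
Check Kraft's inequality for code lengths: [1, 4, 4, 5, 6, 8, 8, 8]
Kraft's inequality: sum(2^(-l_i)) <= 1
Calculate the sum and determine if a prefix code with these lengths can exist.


Sum = 2^(-1) + 2^(-4) + 2^(-4) + 2^(-5) + 2^(-6) + 2^(-8) + 2^(-8) + 2^(-8)
    = 0.5 + 0.0625 + 0.0625 + 0.03125 + 0.015625 + 0.00390625 + 0.00390625 + 0.00390625
    = 175/256 = 0.68359375
Since 0.68359375 <= 1, Kraft's inequality IS satisfied.
A prefix code with these lengths CAN exist.

Kraft sum = 0.68359375. Satisfied.


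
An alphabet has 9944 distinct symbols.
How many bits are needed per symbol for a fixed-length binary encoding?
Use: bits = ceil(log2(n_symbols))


log2(9944) = 13.2796
Bracket: 2^13 = 8192 < 9944 <= 2^14 = 16384
So ceil(log2(9944)) = 14

bits = ceil(log2(9944)) = ceil(13.2796) = 14 bits


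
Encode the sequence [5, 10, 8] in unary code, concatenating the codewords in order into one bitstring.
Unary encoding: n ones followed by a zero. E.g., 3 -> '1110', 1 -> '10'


Encode each number as n ones followed by a terminating 0:
  5 -> 111110 (6 bits)
  10 -> 11111111110 (11 bits)
  8 -> 111111110 (9 bits)
Total length = 6 + 11 + 9 = 26 bits.

Unary([5, 10, 8]) = 11111011111111110111111110 (26 bits)


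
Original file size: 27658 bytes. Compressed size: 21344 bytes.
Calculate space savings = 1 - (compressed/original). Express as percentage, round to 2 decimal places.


ratio = compressed/original = 21344/27658 = 0.771712
savings = 1 - ratio = 1 - 0.771712 = 0.228288
as a percentage: 0.228288 * 100 = 22.83%

Space savings = 1 - 21344/27658 = 22.83%


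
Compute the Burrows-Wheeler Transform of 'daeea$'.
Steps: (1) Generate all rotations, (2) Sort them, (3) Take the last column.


Rotations (sorted):
  0: $daeea -> last char: a
  1: a$daee -> last char: e
  2: aeea$d -> last char: d
  3: daeea$ -> last char: $
  4: ea$dae -> last char: e
  5: eea$da -> last char: a


BWT = aed$ea


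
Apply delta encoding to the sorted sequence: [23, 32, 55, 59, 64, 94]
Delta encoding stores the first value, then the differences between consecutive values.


First value: 23
Deltas:
  32 - 23 = 9
  55 - 32 = 23
  59 - 55 = 4
  64 - 59 = 5
  94 - 64 = 30


Delta encoded: [23, 9, 23, 4, 5, 30]


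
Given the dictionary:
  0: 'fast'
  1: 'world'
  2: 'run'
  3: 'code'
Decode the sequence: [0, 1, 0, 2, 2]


Look up each index in the dictionary:
  0 -> 'fast'
  1 -> 'world'
  0 -> 'fast'
  2 -> 'run'
  2 -> 'run'

Decoded: "fast world fast run run"


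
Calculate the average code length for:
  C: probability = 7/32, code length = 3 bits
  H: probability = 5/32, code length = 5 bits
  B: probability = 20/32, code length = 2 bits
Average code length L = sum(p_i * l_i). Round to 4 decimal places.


Weighted contributions p_i * l_i:
  C: (7/32) * 3 = 21/32
  H: (5/32) * 5 = 25/32
  B: (20/32) * 2 = 40/32
Sum = (21 + 25 + 40)/32 = 86/32

L = 86/32 = 2.6875 bits/symbol


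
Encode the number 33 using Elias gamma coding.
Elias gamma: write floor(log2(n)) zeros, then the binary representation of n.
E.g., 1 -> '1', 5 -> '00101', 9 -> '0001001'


num_bits = floor(log2(33)) + 1 = 6
leading_zeros = num_bits - 1 = 5
binary(33) = 100001

Elias gamma(33) = '00000' + '100001' = 00000100001 (11 bits)


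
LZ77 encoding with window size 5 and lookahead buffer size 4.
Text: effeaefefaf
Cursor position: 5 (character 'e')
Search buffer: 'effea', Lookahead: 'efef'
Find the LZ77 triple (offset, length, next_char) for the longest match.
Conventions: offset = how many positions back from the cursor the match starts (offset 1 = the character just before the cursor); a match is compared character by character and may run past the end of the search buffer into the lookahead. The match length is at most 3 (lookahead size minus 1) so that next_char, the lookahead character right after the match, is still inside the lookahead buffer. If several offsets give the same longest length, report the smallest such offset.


Try each offset into the search buffer:
  offset=1 (pos 4, char 'a'): match length 0
  offset=2 (pos 3, char 'e'): match length 1
  offset=3 (pos 2, char 'f'): match length 0
  offset=4 (pos 1, char 'f'): match length 0
  offset=5 (pos 0, char 'e'): match length 2
Longest match has length 2 at offset 5.
next_char = character at position 5 + 2 = 7 -> 'e'

Best match: offset=5, length=2 (matching 'ef' starting at position 0)
LZ77 triple: (5, 2, 'e')


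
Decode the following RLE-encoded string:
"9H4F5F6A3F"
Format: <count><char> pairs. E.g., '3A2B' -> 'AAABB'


Expanding each <count><char> pair:
  9H -> 'HHHHHHHHH'
  4F -> 'FFFF'
  5F -> 'FFFFF'
  6A -> 'AAAAAA'
  3F -> 'FFF'

Decoded = HHHHHHHHHFFFFFFFFFAAAAAAFFF


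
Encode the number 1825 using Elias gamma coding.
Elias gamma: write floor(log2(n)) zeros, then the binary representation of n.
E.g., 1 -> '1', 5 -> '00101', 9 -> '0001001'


num_bits = floor(log2(1825)) + 1 = 11
leading_zeros = num_bits - 1 = 10
binary(1825) = 11100100001

Elias gamma(1825) = '0000000000' + '11100100001' = 000000000011100100001 (21 bits)


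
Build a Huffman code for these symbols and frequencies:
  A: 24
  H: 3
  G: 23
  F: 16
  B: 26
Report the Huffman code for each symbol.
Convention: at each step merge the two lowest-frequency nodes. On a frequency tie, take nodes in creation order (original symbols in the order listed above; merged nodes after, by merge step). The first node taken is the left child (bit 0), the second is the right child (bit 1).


Huffman tree construction:
Step 1: Merge H(3) + F(16) = 19
Step 2: Merge (H+F)(19) + G(23) = 42
Step 3: Merge A(24) + B(26) = 50
Step 4: Merge ((H+F)+G)(42) + (A+B)(50) = 92
Read each symbol's code off the tree from the root (left child = 0, right child = 1).

Codes:
  A: 10 (length 2)
  H: 000 (length 3)
  G: 01 (length 2)
  F: 001 (length 3)
  B: 11 (length 2)
Average code length: 203/92 = 2.2065 bits/symbol


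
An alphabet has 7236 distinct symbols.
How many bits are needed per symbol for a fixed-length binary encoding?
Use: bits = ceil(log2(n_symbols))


log2(7236) = 12.821
Bracket: 2^12 = 4096 < 7236 <= 2^13 = 8192
So ceil(log2(7236)) = 13

bits = ceil(log2(7236)) = ceil(12.821) = 13 bits


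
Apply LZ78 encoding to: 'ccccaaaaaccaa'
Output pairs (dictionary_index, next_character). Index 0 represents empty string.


LZ78 encoding steps:
Dictionary: {0: ''}
Step 1: w='' (idx 0), next='c' -> output (0, 'c'), add 'c' as idx 1
Step 2: w='c' (idx 1), next='c' -> output (1, 'c'), add 'cc' as idx 2
Step 3: w='c' (idx 1), next='a' -> output (1, 'a'), add 'ca' as idx 3
Step 4: w='' (idx 0), next='a' -> output (0, 'a'), add 'a' as idx 4
Step 5: w='a' (idx 4), next='a' -> output (4, 'a'), add 'aa' as idx 5
Step 6: w='a' (idx 4), next='c' -> output (4, 'c'), add 'ac' as idx 6
Step 7: w='ca' (idx 3), next='a' -> output (3, 'a'), add 'caa' as idx 7


Encoded: [(0, 'c'), (1, 'c'), (1, 'a'), (0, 'a'), (4, 'a'), (4, 'c'), (3, 'a')]


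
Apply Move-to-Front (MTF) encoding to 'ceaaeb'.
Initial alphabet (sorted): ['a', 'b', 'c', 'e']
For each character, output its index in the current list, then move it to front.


MTF encoding:
'c': index 2 in ['a', 'b', 'c', 'e'] -> ['c', 'a', 'b', 'e']
'e': index 3 in ['c', 'a', 'b', 'e'] -> ['e', 'c', 'a', 'b']
'a': index 2 in ['e', 'c', 'a', 'b'] -> ['a', 'e', 'c', 'b']
'a': index 0 in ['a', 'e', 'c', 'b'] -> ['a', 'e', 'c', 'b']
'e': index 1 in ['a', 'e', 'c', 'b'] -> ['e', 'a', 'c', 'b']
'b': index 3 in ['e', 'a', 'c', 'b'] -> ['b', 'e', 'a', 'c']


Output: [2, 3, 2, 0, 1, 3]
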